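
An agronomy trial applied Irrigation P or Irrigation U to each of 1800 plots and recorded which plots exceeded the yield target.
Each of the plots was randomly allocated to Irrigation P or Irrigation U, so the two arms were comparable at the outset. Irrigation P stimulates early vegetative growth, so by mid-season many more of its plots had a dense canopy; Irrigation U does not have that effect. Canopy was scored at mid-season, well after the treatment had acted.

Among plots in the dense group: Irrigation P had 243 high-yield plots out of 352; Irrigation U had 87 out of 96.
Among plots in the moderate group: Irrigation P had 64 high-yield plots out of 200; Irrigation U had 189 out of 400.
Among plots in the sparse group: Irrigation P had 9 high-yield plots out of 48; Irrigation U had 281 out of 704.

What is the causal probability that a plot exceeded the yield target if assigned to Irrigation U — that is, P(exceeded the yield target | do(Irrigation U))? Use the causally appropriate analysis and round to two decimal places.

0.46

Mid-season canopy is recorded after the irrigation and is itself shifted by it — it sits on the causal path from irrigation to outcome. Conditioning on a mediator would strip out part of the effect we want; the pooled comparison gives the total causal effect.
So P(outcome | do(Irrigation U)) is just the pooled rate for Irrigation U: 557/1200 = 0.464.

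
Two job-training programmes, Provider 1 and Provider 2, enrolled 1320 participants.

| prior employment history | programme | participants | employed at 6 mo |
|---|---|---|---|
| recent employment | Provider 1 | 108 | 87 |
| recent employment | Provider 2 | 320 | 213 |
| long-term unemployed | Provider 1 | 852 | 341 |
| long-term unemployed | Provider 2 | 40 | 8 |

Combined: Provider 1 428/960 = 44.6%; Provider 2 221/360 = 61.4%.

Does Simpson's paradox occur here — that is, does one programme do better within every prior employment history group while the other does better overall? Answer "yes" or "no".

yes

Within each prior employment history level (recent employment 80.6% vs 66.6%; long-term unemployed 40.0% vs 20.0%), Provider 1 has the higher rate every time. Pooled: 44.6% vs 61.4% — Provider 2 has the higher rate overall. The two comparisons disagree.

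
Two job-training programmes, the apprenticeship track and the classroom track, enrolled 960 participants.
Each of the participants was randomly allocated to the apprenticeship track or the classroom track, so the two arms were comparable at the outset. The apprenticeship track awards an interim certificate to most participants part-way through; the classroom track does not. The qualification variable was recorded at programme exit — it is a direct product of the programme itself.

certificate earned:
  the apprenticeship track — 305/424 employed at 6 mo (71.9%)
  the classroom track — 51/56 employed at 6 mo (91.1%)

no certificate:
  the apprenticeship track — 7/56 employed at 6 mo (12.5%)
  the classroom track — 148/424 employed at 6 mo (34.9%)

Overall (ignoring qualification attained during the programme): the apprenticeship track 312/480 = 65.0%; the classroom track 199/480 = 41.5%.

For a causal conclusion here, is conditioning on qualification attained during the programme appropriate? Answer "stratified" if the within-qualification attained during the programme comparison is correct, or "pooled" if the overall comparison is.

pooled

The stratified and pooled comparisons disagree (the classroom track wins within each qualification attained during the programme; the apprenticeship track wins overall), so the answer turns on the causal role of qualification attained during the programme.
Qualification attained during the programme is downstream of the programme. One should not condition on a consequence of treatment, so the overall rates are the right comparison.
Pooled: the apprenticeship track 65.0% vs the classroom track 41.5%; the apprenticeship track is higher overall.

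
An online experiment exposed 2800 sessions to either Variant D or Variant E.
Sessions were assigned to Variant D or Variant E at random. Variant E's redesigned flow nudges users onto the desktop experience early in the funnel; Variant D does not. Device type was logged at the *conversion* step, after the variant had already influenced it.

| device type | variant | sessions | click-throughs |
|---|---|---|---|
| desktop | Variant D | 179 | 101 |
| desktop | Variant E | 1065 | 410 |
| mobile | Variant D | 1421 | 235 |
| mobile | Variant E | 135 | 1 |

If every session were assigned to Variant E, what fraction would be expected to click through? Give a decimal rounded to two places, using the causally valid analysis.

Device type here is a post-treatment variable shaped by the variant; conditioning on it would introduce bias rather than remove it. The overall comparison is the causal one.
So P(outcome | do(Variant E)) is just the pooled rate for Variant E: 411/1200 = 0.343.

0.34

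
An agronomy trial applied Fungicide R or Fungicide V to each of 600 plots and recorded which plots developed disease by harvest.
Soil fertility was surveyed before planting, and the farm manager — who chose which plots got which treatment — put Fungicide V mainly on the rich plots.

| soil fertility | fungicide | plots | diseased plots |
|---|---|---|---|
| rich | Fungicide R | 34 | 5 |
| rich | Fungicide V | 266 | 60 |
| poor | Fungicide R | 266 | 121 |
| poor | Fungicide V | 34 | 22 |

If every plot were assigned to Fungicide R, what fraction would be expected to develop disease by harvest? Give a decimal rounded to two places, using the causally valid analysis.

0.30

Fungicide R is lower inside every soil fertility stratum but Fungicide V is lower in aggregate. Whether to stratify depends on how soil fertility relates to the fungicide.
Nothing the fungicide does changes soil fertility; the imbalance is an allocation artefact. With soil fertility also predicting the outcome, the pooled figure is confounded, and the within-stratum comparison is the causal one.
Standardising Fungicide R to the population soil fertility mix: 0.500·5/34 + 0.500·121/266 = 0.301.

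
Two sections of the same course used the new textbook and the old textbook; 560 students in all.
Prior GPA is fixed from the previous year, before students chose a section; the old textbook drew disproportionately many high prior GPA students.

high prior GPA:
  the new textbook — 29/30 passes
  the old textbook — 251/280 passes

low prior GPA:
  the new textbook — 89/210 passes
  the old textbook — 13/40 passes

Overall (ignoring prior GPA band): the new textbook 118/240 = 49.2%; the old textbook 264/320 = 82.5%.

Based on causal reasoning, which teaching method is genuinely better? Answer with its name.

The imbalance in prior GPA band arose from how students were allocated, not from anything the teaching method did; and prior GPA band independently affects the outcome. The pooled gap is confounded — condition on prior GPA band.
Within each level — high prior GPA: 96.7% vs 89.6%; low prior GPA: 42.4% vs 32.5% — the new textbook is higher every time.

the new textbook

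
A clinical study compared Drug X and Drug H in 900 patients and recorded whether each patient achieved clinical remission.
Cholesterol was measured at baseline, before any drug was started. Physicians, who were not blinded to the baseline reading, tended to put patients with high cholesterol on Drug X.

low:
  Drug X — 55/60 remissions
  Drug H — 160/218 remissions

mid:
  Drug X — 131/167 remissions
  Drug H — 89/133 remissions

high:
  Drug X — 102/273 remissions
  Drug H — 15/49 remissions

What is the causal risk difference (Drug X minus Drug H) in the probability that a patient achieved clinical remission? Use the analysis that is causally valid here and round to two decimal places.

+0.12

Here cholesterol is a common cause — it drives both which drug a case falls under and the outcome. The crude comparison mixes populations; the stratum-specific rates are the causally relevant ones.
Adjusting over the population distribution of cholesterol: 0.309·(0.917−0.734) + 0.333·(0.784−0.669) + 0.358·(0.374−0.306) = +0.119.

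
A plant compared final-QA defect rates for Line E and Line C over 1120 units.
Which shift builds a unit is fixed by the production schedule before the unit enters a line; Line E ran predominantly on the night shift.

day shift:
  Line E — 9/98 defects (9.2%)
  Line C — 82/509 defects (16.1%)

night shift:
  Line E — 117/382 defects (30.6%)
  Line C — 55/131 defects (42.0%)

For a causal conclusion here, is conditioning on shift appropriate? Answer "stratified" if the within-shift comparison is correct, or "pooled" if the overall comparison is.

Shift is set before the line has any effect — it is not caused by the line — and it independently drives the outcome. That makes it a confounder, so the causal comparison is within shift levels.
Within each level — day shift: 9.2% vs 16.1%; night shift: 30.6% vs 42.0% — Line E is lower every time.

stratified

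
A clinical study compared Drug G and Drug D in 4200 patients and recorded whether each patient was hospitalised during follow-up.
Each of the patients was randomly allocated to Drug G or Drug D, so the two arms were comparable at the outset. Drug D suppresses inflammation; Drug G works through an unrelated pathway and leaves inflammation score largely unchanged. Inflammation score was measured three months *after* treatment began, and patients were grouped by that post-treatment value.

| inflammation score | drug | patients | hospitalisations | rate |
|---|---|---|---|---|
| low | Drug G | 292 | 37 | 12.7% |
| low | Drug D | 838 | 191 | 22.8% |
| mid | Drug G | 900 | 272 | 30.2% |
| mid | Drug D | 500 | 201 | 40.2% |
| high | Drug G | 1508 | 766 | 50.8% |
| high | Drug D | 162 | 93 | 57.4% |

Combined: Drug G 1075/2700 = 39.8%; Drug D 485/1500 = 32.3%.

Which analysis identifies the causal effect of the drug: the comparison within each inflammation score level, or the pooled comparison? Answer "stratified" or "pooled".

pooled

Inflammation score lies on the pathway drug → inflammation score → outcome, so adjusting for it blocks the indirect effect. For the total causal effect of drug, use the unadjusted pooled rates.
Pooled: Drug G 39.8% vs Drug D 32.3%; Drug D is lower overall.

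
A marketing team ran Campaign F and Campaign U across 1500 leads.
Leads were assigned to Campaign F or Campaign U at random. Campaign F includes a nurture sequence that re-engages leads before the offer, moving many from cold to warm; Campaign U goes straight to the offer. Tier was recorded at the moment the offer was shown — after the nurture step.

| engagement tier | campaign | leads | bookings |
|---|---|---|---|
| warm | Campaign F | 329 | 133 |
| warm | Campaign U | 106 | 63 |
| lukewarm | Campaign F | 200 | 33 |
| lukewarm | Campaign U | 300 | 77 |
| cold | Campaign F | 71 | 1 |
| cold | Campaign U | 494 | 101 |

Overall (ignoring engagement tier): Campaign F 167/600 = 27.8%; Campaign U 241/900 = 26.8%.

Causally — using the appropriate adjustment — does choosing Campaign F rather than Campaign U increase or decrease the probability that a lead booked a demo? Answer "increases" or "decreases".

Engagement tier is recorded after the campaign and is itself shifted by it — it sits on the causal path from campaign to outcome. Conditioning on a mediator would strip out part of the effect we want; the pooled comparison gives the total causal effect.
Pooled: Campaign F 27.8% vs Campaign U 26.8%; Campaign F is higher overall.

increases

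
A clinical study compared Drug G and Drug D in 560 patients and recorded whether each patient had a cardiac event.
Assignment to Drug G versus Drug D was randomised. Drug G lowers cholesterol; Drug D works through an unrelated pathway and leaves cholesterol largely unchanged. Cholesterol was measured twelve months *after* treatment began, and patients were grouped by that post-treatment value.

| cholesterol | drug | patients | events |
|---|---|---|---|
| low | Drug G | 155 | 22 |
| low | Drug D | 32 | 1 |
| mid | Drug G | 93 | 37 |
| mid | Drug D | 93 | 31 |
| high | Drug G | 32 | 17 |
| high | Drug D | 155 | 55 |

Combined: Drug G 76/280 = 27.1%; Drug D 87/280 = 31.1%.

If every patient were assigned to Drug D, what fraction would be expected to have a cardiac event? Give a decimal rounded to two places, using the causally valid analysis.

0.31

Cholesterol is recorded after the drug and is itself shifted by it — it sits on the causal path from drug to outcome. Conditioning on a mediator would strip out part of the effect we want; the pooled comparison gives the total causal effect.
So P(outcome | do(Drug D)) is just the pooled rate for Drug D: 87/280 = 0.311.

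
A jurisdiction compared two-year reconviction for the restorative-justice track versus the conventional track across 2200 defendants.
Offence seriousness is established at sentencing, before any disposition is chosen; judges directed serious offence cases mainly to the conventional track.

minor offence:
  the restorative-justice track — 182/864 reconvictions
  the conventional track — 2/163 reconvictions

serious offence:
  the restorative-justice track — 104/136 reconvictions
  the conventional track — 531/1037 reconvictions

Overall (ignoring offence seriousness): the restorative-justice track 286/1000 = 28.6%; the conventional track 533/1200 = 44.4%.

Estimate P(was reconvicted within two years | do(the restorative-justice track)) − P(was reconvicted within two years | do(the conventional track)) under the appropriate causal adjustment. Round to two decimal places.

+0.23

The stratified and pooled comparisons disagree (the conventional track wins within each offence seriousness; the restorative-justice track wins overall), so the answer turns on the causal role of offence seriousness.
Nothing the disposition does changes offence seriousness; the imbalance is an allocation artefact. With offence seriousness also predicting the outcome, the pooled figure is confounded, and the within-stratum comparison is the causal one.
Adjusting over the population distribution of offence seriousness: 0.467·(0.211−0.012) + 0.533·(0.765−0.512) = +0.227.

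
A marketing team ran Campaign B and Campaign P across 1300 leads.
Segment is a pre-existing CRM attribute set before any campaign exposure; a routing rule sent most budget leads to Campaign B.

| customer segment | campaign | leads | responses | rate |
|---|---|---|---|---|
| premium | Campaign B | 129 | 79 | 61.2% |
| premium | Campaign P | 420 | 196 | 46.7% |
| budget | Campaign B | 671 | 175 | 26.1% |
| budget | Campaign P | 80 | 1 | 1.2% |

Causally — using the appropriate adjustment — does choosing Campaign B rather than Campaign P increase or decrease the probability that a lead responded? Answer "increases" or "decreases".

The stratified and pooled comparisons disagree (Campaign B wins within each customer segment; Campaign P wins overall), so the answer turns on the causal role of customer segment.
The imbalance in customer segment arose from how leads were allocated, not from anything the campaign did; and customer segment independently affects the outcome. The pooled gap is confounded — condition on customer segment.
Within each level — premium: 61.2% vs 46.7%; budget: 26.1% vs 1.2% — Campaign B is higher every time.

increases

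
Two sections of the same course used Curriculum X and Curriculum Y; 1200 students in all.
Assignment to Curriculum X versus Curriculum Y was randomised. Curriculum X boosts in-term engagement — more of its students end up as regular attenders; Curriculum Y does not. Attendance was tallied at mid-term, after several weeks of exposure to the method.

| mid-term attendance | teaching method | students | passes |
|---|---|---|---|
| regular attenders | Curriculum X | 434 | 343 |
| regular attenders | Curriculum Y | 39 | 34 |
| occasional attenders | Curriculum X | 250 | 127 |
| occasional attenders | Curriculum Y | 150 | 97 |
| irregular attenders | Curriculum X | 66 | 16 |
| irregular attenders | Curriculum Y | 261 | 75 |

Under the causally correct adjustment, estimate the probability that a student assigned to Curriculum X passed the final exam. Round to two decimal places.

0.65

The mid-term attendance-specific comparison favours Curriculum Y throughout, but the pooled figures favour Curriculum X. The question is whether to condition on mid-term attendance.
Mid-term attendance here is a post-treatment variable shaped by the teaching method; conditioning on it would introduce bias rather than remove it. The overall comparison is the causal one.
So P(outcome | do(Curriculum X)) is just the pooled rate for Curriculum X: 486/750 = 0.648.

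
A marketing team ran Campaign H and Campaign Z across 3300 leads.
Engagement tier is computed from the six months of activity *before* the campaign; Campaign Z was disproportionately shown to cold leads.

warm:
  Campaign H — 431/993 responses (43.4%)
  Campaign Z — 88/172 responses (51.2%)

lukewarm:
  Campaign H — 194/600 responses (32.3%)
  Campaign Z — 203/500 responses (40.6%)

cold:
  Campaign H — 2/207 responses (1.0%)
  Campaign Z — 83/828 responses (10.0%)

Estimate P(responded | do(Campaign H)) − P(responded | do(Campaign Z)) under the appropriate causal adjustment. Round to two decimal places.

-0.08

The stratified and pooled comparisons disagree (Campaign Z wins within each engagement tier; Campaign H wins overall), so the answer turns on the causal role of engagement tier.
Nothing the campaign does changes engagement tier; the imbalance is an allocation artefact. With engagement tier also predicting the outcome, the pooled figure is confounded, and the within-stratum comparison is the causal one.
Adjusting over the population distribution of engagement tier: 0.353·(0.434−0.512) + 0.333·(0.323−0.406) + 0.314·(0.010−0.100) = -0.083.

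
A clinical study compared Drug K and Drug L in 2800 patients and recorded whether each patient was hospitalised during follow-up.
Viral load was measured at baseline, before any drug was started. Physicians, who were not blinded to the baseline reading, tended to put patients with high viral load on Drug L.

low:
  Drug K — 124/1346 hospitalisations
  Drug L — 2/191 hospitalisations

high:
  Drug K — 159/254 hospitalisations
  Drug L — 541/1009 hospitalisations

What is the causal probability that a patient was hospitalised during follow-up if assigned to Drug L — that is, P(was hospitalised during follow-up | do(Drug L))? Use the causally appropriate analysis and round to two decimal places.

0.25

The viral load-specific comparison favours Drug L throughout, but the pooled figures favour Drug K. The question is whether to condition on viral load.
Viral load is set before the drug has any effect — it is not caused by the drug — and it independently drives the outcome. That makes it a confounder, so the causal comparison is within viral load levels.
Standardising Drug L to the population viral load mix: 0.549·2/191 + 0.451·541/1009 = 0.248.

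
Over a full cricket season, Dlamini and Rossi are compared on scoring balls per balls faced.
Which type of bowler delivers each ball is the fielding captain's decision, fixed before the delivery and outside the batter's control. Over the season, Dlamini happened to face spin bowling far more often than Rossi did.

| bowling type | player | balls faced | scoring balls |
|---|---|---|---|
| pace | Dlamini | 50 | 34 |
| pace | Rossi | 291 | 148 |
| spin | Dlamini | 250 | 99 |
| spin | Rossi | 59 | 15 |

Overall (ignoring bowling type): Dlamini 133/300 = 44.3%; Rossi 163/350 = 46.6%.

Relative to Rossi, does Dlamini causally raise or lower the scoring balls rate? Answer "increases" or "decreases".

Bowling type differs across players for reasons unrelated to any effect of the player itself, and it separately predicts the outcome — a classic confounder. We must compare within bowling type levels.
Within each level — pace: 68.0% vs 50.9%; spin: 39.6% vs 25.4% — Dlamini is higher every time.

increases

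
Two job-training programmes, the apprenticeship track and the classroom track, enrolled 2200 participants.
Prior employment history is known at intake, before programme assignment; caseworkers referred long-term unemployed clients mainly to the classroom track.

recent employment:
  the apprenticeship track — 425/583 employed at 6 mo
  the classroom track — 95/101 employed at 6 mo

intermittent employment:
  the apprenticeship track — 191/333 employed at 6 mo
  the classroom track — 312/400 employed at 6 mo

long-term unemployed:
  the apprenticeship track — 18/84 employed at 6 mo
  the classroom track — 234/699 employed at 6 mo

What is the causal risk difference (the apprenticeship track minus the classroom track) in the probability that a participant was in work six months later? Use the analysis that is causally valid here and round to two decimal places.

-0.18

Within every prior employment history level the classroom track has the higher rate, yet pooled the apprenticeship track does — Simpson's reversal.
Prior employment history is set before the programme has any effect — it is not caused by the programme — and it independently drives the outcome. That makes it a confounder, so the causal comparison is within prior employment history levels.
Adjusting over the population distribution of prior employment history: 0.311·(0.729−0.941) + 0.333·(0.574−0.780) + 0.356·(0.214−0.335) = -0.177.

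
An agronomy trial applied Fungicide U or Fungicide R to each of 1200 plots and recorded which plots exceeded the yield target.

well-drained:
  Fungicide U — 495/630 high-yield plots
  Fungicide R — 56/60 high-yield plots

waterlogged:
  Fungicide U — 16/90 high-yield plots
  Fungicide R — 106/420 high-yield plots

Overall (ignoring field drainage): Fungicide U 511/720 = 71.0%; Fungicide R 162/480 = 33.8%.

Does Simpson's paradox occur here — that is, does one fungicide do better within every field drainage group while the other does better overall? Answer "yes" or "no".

yes

Within each field drainage level (well-drained 78.6% vs 93.3%; waterlogged 17.8% vs 25.2%), Fungicide R has the higher rate every time. Pooled: 71.0% vs 33.8% — Fungicide U has the higher rate overall. The two comparisons disagree.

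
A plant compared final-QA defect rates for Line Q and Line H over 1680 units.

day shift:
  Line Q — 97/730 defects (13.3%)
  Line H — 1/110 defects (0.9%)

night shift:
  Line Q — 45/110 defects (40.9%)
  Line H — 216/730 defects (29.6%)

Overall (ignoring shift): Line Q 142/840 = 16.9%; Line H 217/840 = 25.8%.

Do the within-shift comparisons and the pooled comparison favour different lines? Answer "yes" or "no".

yes

Within each shift level (day shift 13.3% vs 0.9%; night shift 40.9% vs 29.6%), Line H has the lower rate every time. Pooled: 16.9% vs 25.8% — Line Q has the lower rate overall. The two comparisons disagree.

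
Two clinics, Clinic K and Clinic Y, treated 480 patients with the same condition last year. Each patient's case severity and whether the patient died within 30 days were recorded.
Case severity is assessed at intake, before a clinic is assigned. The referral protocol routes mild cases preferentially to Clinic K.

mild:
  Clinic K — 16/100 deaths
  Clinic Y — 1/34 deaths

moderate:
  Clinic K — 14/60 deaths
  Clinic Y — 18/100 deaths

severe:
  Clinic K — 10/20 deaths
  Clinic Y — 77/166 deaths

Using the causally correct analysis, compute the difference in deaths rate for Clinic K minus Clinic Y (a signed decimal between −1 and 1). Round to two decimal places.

+0.07

Here case severity is a common cause — it drives both which clinic a case falls under and the outcome. The crude comparison mixes populations; the stratum-specific rates are the causally relevant ones.
Adjusting over the population distribution of case severity: 0.279·(0.160−0.029) + 0.333·(0.233−0.180) + 0.388·(0.500−0.464) = +0.068.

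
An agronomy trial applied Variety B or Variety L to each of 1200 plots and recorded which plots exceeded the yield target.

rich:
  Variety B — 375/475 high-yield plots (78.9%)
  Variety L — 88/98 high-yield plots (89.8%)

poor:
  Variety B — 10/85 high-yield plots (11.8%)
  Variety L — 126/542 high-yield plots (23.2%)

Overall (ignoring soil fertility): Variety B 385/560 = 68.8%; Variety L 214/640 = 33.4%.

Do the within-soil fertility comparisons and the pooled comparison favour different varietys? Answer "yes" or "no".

Within each soil fertility level (rich 78.9% vs 89.8%; poor 11.8% vs 23.2%), Variety L has the higher rate every time. Pooled: 68.8% vs 33.4% — Variety B has the higher rate overall. The two comparisons disagree.

yes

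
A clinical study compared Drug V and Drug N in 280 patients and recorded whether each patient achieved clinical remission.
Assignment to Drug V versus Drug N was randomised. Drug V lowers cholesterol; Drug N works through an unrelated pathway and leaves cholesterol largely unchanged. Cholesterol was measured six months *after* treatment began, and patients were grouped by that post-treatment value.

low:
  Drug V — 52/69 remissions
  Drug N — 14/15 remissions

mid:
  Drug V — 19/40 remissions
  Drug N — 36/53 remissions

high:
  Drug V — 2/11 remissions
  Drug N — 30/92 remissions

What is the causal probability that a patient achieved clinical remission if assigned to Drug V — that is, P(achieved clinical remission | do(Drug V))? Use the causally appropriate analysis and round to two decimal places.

The distribution of cholesterol is itself part of what the drug does — it is an intermediate outcome. Holding it fixed would remove that part of the effect; the total effect is the pooled difference.
So P(outcome | do(Drug V)) is just the pooled rate for Drug V: 73/120 = 0.608.

0.61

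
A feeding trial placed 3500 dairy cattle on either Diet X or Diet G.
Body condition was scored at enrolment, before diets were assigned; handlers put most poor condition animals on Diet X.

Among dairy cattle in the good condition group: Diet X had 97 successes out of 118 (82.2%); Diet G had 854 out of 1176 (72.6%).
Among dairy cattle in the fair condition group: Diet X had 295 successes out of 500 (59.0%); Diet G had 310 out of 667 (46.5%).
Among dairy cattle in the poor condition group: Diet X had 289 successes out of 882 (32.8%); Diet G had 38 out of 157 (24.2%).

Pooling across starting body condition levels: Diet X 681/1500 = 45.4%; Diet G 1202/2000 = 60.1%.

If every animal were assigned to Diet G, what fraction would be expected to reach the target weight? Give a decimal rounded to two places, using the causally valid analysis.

Within every starting body condition level Diet X has the higher rate, yet pooled Diet G does — Simpson's reversal.
Here starting body condition is a common cause — it drives both which diet a case falls under and the outcome. The crude comparison mixes populations; the stratum-specific rates are the causally relevant ones.
Standardising Diet G to the population starting body condition mix: 0.370·854/1176 + 0.333·310/667 + 0.297·38/157 = 0.495.

0.50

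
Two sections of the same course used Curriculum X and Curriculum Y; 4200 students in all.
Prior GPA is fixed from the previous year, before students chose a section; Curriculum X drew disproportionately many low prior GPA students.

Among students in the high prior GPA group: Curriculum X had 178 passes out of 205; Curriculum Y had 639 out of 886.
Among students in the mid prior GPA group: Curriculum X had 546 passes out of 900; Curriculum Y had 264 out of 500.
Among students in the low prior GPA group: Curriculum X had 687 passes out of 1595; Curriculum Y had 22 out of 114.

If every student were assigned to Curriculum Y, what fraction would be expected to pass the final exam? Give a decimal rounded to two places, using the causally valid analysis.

0.44

Here prior GPA band is a common cause — it drives both which teaching method a case falls under and the outcome. The crude comparison mixes populations; the stratum-specific rates are the causally relevant ones.
Standardising Curriculum Y to the population prior GPA band mix: 0.260·639/886 + 0.333·264/500 + 0.407·22/114 = 0.442.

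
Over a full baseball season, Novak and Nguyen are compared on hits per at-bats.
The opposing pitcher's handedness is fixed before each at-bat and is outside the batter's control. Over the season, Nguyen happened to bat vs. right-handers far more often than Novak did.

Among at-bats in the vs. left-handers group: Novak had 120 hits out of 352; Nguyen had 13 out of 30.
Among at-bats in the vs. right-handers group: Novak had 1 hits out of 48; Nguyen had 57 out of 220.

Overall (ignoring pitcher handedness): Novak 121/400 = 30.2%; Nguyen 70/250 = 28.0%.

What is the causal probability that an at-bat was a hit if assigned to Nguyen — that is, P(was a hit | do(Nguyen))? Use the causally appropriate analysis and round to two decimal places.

0.36

Nguyen is higher inside every pitcher handedness stratum but Novak is higher in aggregate. Whether to stratify depends on how pitcher handedness relates to the player.
Here pitcher handedness is a common cause — it drives both which player a case falls under and the outcome. The crude comparison mixes populations; the stratum-specific rates are the causally relevant ones.
Standardising Nguyen to the population pitcher handedness mix: 0.588·13/30 + 0.412·57/220 = 0.361.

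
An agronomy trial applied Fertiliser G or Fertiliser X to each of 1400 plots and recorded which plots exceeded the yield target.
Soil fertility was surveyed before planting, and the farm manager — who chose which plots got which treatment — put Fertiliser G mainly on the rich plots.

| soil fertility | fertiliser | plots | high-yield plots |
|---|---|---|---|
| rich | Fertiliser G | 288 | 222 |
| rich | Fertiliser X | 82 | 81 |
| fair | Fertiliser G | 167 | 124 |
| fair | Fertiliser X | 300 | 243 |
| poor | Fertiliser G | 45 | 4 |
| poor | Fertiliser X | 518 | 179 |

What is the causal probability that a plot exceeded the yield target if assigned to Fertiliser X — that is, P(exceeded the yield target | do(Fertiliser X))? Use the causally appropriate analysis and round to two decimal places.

Fertiliser X is higher inside every soil fertility stratum but Fertiliser G is higher in aggregate. Whether to stratify depends on how soil fertility relates to the fertiliser.
Soil fertility is set before the fertiliser has any effect — it is not caused by the fertiliser — and it independently drives the outcome. That makes it a confounder, so the causal comparison is within soil fertility levels.
Standardising Fertiliser X to the population soil fertility mix: 0.264·81/82 + 0.334·243/300 + 0.402·179/518 = 0.670.

0.67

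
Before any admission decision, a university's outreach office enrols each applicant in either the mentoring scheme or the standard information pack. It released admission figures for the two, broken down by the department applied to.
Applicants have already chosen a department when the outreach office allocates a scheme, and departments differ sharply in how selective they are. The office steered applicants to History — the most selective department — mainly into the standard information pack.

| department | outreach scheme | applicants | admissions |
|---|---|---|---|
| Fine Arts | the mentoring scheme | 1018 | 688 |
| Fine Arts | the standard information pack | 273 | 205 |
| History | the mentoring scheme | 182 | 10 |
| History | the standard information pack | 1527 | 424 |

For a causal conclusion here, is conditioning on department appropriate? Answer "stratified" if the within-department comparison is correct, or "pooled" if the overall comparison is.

stratified

Department is set before the outreach scheme has any effect — it is not caused by the outreach scheme — and it independently drives the outcome. That makes it a confounder, so the causal comparison is within department levels.
Within each level — Fine Arts: 67.6% vs 75.1%; History: 5.5% vs 27.8% — the standard information pack is higher every time.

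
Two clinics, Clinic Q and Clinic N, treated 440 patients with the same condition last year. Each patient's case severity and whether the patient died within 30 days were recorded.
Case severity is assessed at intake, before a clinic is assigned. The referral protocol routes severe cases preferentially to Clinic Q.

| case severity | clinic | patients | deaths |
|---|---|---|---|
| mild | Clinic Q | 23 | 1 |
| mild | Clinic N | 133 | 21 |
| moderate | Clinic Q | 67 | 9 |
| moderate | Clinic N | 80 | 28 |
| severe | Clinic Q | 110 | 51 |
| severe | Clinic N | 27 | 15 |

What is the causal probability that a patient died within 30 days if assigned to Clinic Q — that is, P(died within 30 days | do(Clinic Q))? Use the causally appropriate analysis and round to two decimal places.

The stratified and pooled comparisons disagree (Clinic Q wins within each case severity; Clinic N wins overall), so the answer turns on the causal role of case severity.
Case severity is set before the clinic has any effect — it is not caused by the clinic — and it independently drives the outcome. That makes it a confounder, so the causal comparison is within case severity levels.
Standardising Clinic Q to the population case severity mix: 0.355·1/23 + 0.334·9/67 + 0.311·51/110 = 0.205.

0.20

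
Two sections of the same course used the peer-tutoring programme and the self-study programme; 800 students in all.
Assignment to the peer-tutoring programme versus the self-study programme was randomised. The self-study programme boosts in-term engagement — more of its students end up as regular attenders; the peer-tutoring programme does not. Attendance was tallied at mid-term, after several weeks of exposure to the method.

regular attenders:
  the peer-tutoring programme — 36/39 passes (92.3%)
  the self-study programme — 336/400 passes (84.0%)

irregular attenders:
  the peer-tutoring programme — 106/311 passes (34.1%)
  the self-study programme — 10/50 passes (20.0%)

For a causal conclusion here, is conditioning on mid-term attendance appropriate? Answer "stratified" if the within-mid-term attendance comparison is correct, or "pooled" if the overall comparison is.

Mid-term attendance is downstream of the teaching method. One should not condition on a consequence of treatment, so the overall rates are the right comparison.
Pooled: the peer-tutoring programme 40.6% vs the self-study programme 76.9%; the self-study programme is higher overall.

pooled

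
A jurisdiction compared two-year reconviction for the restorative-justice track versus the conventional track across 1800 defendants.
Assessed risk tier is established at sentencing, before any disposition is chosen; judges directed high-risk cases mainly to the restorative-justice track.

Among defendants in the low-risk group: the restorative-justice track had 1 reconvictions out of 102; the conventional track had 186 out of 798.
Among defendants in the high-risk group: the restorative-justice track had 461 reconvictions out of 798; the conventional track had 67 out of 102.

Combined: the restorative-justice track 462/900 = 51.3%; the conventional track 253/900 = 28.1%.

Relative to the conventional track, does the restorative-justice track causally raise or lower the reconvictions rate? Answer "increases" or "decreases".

decreases

Nothing the disposition does changes assessed risk tier; the imbalance is an allocation artefact. With assessed risk tier also predicting the outcome, the pooled figure is confounded, and the within-stratum comparison is the causal one.
Within each level — low-risk: 1.0% vs 23.3%; high-risk: 57.8% vs 65.7% — the restorative-justice track is lower every time.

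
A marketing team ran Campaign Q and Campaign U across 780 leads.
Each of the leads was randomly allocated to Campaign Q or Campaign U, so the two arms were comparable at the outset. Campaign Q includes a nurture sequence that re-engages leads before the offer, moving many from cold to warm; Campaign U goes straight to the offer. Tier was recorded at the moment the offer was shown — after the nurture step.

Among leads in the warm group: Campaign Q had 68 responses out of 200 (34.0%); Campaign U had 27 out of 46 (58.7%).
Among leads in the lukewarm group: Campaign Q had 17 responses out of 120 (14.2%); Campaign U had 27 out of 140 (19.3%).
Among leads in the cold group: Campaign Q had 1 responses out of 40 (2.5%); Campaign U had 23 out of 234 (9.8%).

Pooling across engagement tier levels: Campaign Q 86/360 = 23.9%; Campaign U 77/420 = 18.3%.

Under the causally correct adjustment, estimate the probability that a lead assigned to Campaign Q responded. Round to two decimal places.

The stratified and pooled comparisons disagree (Campaign U wins within each engagement tier; Campaign Q wins overall), so the answer turns on the causal role of engagement tier.
The distribution of engagement tier is itself part of what the campaign does — it is an intermediate outcome. Holding it fixed would remove that part of the effect; the total effect is the pooled difference.
So P(outcome | do(Campaign Q)) is just the pooled rate for Campaign Q: 86/360 = 0.239.

0.24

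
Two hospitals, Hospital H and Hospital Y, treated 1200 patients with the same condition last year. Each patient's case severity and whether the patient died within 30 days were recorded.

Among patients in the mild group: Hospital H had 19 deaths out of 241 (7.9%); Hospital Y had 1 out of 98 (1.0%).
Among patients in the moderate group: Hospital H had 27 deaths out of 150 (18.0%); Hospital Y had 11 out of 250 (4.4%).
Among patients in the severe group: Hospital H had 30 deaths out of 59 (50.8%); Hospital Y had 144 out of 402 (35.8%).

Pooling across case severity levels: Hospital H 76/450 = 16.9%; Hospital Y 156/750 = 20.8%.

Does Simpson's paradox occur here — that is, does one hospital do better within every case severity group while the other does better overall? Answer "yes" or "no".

Within each case severity level (mild 7.9% vs 1.0%; moderate 18.0% vs 4.4%; severe 50.8% vs 35.8%), Hospital Y has the lower rate every time. Pooled: 16.9% vs 20.8% — Hospital H has the lower rate overall. The two comparisons disagree.

yes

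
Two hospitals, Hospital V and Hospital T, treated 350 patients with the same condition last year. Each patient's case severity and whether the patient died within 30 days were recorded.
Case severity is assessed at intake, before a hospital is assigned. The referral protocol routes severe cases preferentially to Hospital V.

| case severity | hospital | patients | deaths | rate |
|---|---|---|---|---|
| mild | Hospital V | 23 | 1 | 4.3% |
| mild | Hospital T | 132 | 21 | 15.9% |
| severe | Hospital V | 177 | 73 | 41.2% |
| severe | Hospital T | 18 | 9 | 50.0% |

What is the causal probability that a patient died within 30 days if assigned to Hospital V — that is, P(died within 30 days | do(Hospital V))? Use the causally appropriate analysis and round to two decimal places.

0.25

Here case severity is a common cause — it drives both which hospital a case falls under and the outcome. The crude comparison mixes populations; the stratum-specific rates are the causally relevant ones.
Standardising Hospital V to the population case severity mix: 0.443·1/23 + 0.557·73/177 = 0.249.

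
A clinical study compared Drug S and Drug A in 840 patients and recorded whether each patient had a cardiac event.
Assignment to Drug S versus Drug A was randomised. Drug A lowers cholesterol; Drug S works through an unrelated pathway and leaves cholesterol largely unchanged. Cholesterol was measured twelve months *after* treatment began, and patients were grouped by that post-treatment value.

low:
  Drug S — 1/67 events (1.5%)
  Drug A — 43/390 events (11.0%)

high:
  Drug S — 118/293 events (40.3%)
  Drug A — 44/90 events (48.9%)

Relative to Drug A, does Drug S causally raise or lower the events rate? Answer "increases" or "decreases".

increases

Within every cholesterol level Drug S has the lower rate, yet pooled Drug A does — Simpson's reversal.
Stratifying would compare drugs among patients the drugs themselves sorted into cholesterol groups — a form of selection on an intermediate. The unconditioned pooled rates give the total causal effect.
Pooled: Drug S 33.1% vs Drug A 18.1%; Drug A is lower overall.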